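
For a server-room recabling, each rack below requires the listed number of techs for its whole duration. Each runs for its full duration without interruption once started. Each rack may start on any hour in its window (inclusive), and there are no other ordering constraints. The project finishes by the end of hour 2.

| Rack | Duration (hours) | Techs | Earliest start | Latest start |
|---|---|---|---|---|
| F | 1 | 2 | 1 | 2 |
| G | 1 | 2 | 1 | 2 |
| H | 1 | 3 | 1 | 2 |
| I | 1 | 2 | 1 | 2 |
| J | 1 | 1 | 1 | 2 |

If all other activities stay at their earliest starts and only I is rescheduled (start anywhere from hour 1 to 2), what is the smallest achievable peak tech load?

8

I@1: h1:10  h2:0 → peak 10
I@2: h1:8  h2:2 → peak 8
Best is I@2, peak 8.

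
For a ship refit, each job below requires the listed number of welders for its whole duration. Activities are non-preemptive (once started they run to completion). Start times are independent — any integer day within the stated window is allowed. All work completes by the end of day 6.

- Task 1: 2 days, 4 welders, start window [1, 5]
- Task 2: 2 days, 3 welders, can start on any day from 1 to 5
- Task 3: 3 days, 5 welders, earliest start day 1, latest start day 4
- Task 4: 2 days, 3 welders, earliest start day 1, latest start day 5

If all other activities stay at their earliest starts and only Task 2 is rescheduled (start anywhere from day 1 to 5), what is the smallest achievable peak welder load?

Task 2@1: d1:15  d2:15  d3:5  d4:0  d5:0  d6:0 → peak 15
Task 2@2: d1:12  d2:15  d3:8  d4:0  d5:0  d6:0 → peak 15
Task 2@3: d1:12  d2:12  d3:8  d4:3  d5:0  d6:0 → peak 12
Task 2@4: d1:12  d2:12  d3:5  d4:3  d5:3  d6:0 → peak 12
Task 2@5: d1:12  d2:12  d3:5  d4:0  d5:3  d6:3 → peak 12
Best is Task 2@3, peak 12.

12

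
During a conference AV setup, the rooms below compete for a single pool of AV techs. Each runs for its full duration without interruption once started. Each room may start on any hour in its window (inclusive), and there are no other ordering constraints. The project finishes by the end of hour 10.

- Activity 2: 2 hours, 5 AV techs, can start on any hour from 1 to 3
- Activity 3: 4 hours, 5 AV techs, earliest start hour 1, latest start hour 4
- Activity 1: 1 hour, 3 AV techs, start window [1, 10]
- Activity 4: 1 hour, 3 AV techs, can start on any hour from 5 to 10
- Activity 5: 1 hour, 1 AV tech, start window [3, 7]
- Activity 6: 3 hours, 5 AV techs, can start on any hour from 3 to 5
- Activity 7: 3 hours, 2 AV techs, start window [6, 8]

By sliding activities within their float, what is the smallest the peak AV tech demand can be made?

10

Early-start (Activity 2@1, Activity 3@1, Activity 1@1, Activity 4@5, Activity 5@3, Activity 6@3, Activity 7@6) gives peak 13: h1:13  h2:10  h3:11  h4:10  h5:8  h6:2  h7:2  h8:2  h9:0  h10:0.
Shift Activity 1→3, Activity 6→4.
Schedule Activity 2@1, Activity 3@1, Activity 1@3, Activity 4@5, Activity 5@3, Activity 6@4, Activity 7@6: h1:10  h2:10  h3:9  h4:10  h5:8  h6:7  h7:2  h8:2  h9:0  h10:0 — peak 10.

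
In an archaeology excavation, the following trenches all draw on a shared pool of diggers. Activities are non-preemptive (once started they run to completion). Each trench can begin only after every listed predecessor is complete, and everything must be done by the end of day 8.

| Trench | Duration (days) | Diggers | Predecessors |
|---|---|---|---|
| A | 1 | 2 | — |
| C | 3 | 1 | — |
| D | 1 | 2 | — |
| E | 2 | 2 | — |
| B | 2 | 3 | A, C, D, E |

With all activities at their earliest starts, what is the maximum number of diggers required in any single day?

7

Early-start schedule: A@1, C@1, D@1, E@1, B@4.
Load per day: day 1: 7, day 2: 3, day 3: 1, day 4: 3, day 5: 3, day 6: 0, day 7: 0, day 8: 0.
Peak is 7.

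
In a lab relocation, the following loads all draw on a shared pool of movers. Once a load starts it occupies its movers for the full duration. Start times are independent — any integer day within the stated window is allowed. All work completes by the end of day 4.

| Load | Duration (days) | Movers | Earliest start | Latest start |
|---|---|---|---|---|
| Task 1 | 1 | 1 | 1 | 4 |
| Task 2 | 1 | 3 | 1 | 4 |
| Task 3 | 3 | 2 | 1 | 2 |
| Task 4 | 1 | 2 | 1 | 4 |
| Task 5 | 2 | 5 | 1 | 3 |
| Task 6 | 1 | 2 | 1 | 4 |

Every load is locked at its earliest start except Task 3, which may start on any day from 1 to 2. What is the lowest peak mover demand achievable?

Task 3@1: d1:15  d2:7  d3:2  d4:0 → peak 15
Task 3@2: d1:13  d2:7  d3:2  d4:2 → peak 13
Best is Task 3@2, peak 13.

13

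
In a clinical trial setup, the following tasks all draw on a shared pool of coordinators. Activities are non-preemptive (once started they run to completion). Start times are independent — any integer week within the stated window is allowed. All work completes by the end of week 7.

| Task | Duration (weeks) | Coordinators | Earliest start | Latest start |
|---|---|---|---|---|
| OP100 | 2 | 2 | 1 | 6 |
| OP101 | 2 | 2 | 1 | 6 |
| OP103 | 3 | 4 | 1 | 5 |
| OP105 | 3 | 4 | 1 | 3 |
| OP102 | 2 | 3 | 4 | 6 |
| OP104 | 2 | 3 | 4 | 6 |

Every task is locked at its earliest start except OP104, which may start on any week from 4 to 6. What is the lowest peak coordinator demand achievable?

OP104@4: w1:12  w2:12  w3:8  w4:6  w5:6  w6:0  w7:0 → peak 12
OP104@5: w1:12  w2:12  w3:8  w4:3  w5:6  w6:3  w7:0 → peak 12
OP104@6: w1:12  w2:12  w3:8  w4:3  w5:3  w6:3  w7:3 → peak 12
Best is OP104@4, peak 12.

12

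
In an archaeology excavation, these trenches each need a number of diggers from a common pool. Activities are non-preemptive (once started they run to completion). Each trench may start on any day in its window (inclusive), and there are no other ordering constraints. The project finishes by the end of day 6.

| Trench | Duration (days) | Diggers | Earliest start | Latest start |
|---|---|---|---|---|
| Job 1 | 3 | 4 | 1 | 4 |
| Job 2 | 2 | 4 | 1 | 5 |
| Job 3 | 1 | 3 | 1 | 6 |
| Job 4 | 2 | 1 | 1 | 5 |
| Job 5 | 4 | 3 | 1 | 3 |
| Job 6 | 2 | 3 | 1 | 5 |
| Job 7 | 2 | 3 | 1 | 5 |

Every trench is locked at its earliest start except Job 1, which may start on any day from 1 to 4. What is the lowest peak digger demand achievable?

17

Job 1@1: d1:21  d2:18  d3:7  d4:3  d5:0  d6:0 → peak 21
Job 1@2: d1:17  d2:18  d3:7  d4:7  d5:0  d6:0 → peak 18
Job 1@3: d1:17  d2:14  d3:7  d4:7  d5:4  d6:0 → peak 17
Job 1@4: d1:17  d2:14  d3:3  d4:7  d5:4  d6:4 → peak 17
Best is Job 1@3, peak 17.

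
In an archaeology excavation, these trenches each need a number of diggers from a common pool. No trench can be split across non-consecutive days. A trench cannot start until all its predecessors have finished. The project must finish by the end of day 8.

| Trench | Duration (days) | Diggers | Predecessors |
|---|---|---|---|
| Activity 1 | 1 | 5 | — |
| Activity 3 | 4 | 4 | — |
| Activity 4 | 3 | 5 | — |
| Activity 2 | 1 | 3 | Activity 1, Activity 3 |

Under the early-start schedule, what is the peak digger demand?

14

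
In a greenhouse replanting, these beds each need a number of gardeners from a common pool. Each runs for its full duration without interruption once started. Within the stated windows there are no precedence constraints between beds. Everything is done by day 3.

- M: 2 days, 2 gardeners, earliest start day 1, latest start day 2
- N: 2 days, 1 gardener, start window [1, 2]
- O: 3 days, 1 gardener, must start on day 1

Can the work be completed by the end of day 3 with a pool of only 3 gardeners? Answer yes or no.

The minimum achievable peak is 4; 3 < 4, so no feasible schedule stays within the cap.

no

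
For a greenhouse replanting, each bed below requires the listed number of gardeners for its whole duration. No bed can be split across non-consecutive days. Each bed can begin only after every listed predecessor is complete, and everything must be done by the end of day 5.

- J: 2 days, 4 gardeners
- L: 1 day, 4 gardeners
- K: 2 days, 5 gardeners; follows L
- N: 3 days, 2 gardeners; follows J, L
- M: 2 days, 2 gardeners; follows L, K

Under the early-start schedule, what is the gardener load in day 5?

At early start, day 5 has: N, M.
Demand: 2 + 2 = 4.

4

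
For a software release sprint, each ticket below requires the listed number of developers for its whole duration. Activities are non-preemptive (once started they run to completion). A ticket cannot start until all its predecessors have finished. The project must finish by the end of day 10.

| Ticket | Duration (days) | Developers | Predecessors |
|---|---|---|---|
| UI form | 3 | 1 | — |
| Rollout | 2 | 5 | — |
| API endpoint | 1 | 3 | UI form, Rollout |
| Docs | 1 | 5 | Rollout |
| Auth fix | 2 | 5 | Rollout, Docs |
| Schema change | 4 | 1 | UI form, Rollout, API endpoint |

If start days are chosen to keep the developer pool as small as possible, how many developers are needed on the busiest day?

Early-start (UI form@1, Rollout@1, API endpoint@4, Docs@3, Auth fix@4, Schema change@5) gives peak 8: d1:6  d2:6  d3:6  d4:8  d5:6  d6:1  d7:1  d8:1  d9:0  d10:0.
Shift Auth fix→5.
Schedule UI form@1, Rollout@1, API endpoint@4, Docs@3, Auth fix@5, Schema change@5: d1:6  d2:6  d3:6  d4:3  d5:6  d6:6  d7:1  d8:1  d9:0  d10:0 — peak 6.

6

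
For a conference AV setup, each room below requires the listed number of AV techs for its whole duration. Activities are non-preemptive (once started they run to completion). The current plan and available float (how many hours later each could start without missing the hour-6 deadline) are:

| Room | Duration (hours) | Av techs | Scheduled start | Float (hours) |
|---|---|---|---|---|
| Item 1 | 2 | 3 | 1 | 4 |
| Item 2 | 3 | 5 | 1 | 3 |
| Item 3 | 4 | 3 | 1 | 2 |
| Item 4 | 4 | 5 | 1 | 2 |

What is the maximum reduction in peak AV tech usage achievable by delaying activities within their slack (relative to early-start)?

3

Early-start peak: h1:16  h2:16  h3:13  h4:8  h5:0  h6:0 ⇒ 16.
Leveled (Item 1@1, Item 2@1, Item 3@1, Item 4@3): h1:11  h2:11  h3:13  h4:8  h5:5  h6:5 ⇒ 13.
Reduction 16 − 13 = 3.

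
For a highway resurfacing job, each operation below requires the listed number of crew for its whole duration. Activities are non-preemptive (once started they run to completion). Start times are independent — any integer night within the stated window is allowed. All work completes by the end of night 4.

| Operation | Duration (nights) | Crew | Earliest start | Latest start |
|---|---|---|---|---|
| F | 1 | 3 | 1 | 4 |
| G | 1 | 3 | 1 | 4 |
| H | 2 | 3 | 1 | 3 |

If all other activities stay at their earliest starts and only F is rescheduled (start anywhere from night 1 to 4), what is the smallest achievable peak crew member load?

6

F@1: n1:9  n2:3  n3:0  n4:0 → peak 9
F@2: n1:6  n2:6  n3:0  n4:0 → peak 6
F@3: n1:6  n2:3  n3:3  n4:0 → peak 6
F@4: n1:6  n2:3  n3:0  n4:3 → peak 6
Best is F@2, peak 6.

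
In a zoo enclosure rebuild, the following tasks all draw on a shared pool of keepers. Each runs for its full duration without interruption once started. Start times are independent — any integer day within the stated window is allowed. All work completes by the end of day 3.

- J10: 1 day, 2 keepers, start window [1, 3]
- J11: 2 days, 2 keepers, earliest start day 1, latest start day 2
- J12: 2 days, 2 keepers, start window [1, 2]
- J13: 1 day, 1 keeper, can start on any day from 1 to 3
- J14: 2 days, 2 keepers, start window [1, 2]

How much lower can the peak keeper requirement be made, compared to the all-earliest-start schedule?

3

Early-start peak: d1:9  d2:6  d3:0 ⇒ 9.
Leveled (J10@1, J11@1, J12@1, J13@3, J14@2): d1:6  d2:6  d3:3 ⇒ 6.
Reduction 9 − 6 = 3.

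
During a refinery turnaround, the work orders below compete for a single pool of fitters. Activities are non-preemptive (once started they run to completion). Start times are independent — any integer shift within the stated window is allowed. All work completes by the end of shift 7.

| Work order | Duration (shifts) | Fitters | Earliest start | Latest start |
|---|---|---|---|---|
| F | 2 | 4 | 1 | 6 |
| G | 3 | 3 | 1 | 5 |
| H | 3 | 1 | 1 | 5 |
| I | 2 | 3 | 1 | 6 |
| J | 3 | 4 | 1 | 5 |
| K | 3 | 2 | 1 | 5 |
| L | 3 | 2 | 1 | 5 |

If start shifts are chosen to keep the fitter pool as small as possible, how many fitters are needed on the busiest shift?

8

Early-start (F@1, G@1, H@1, I@1, J@1, K@1, L@1) gives peak 19: s1:19  s2:19  s3:12  s4:0  s5:0  s6:0  s7:0.
Shift I→3, J→4, K→5, L→5.
Schedule F@1, G@1, H@1, I@3, J@4, K@5, L@5: s1:8  s2:8  s3:7  s4:7  s5:8  s6:8  s7:4 — peak 8.
Total fitter-shifts = 50 over 7 shifts ⇒ peak ≥ ⌈50/7⌉ = 8, so 8 is optimal.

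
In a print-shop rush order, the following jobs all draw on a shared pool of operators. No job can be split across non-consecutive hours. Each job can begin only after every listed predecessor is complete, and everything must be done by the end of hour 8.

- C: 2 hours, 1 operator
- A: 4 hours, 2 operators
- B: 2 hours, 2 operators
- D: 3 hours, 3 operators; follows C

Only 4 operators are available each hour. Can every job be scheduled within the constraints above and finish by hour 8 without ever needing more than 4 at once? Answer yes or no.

Schedule C@1, A@1, B@3, D@5: h1:3  h2:3  h3:4  h4:4  h5:3  h6:3  h7:3  h8:0 — peak 4 ≤ 4.

yes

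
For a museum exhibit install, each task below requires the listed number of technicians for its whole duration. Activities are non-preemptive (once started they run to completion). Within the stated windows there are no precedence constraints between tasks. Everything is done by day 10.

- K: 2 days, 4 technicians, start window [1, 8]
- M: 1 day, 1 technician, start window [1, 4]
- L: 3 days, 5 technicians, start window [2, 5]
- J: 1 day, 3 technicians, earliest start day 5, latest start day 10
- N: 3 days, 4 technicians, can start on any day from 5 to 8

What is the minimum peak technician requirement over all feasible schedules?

5

Early-start (K@1, M@1, L@2, J@5, N@5) gives peak 9: d1:5  d2:9  d3:5  d4:5  d5:7  d6:4  d7:4  d8:0  d9:0  d10:0.
Shift L→3, J→6, N→7.
Schedule K@1, M@1, L@3, J@6, N@7: d1:5  d2:4  d3:5  d4:5  d5:5  d6:3  d7:4  d8:4  d9:4  d10:0 — peak 5.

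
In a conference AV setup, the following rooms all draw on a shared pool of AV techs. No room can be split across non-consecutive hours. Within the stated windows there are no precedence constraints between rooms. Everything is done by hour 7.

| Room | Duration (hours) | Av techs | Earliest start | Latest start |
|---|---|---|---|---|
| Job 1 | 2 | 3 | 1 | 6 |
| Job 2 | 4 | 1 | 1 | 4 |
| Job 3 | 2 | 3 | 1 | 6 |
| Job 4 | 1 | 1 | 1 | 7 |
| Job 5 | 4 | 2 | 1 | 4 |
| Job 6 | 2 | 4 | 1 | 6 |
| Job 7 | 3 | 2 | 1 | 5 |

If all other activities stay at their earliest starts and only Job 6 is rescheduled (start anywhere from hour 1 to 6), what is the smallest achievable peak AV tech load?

12

Job 6@1: h1:16  h2:15  h3:5  h4:3  h5:0  h6:0  h7:0 → peak 16
Job 6@2: h1:12  h2:15  h3:9  h4:3  h5:0  h6:0  h7:0 → peak 15
Job 6@3: h1:12  h2:11  h3:9  h4:7  h5:0  h6:0  h7:0 → peak 12
Job 6@4: h1:12  h2:11  h3:5  h4:7  h5:4  h6:0  h7:0 → peak 12
Job 6@5: h1:12  h2:11  h3:5  h4:3  h5:4  h6:4  h7:0 → peak 12
Job 6@6: h1:12  h2:11  h3:5  h4:3  h5:0  h6:4  h7:4 → peak 12
Best is Job 6@3, peak 12.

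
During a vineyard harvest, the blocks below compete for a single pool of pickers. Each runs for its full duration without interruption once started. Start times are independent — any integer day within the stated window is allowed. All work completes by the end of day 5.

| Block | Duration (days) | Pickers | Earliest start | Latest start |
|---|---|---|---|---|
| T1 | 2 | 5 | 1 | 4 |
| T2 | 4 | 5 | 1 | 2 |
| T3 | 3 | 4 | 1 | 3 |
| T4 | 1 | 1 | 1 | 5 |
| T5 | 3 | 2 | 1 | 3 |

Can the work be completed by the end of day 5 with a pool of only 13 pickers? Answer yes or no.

yes

Schedule T1@1, T2@1, T3@3, T4@1, T5@3: d1:11  d2:10  d3:11  d4:11  d5:6 — peak 11 ≤ 13.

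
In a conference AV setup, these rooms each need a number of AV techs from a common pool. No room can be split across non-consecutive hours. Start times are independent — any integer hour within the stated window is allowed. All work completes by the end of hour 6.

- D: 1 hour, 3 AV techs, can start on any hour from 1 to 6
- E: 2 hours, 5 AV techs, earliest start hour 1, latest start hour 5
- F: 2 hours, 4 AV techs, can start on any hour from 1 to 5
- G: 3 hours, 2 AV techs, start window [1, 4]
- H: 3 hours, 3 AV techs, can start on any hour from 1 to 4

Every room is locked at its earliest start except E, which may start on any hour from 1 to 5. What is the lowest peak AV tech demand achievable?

12

E@1: h1:17  h2:14  h3:5  h4:0  h5:0  h6:0 → peak 17
E@2: h1:12  h2:14  h3:10  h4:0  h5:0  h6:0 → peak 14
E@3: h1:12  h2:9  h3:10  h4:5  h5:0  h6:0 → peak 12
E@4: h1:12  h2:9  h3:5  h4:5  h5:5  h6:0 → peak 12
E@5: h1:12  h2:9  h3:5  h4:0  h5:5  h6:5 → peak 12
Best is E@3, peak 12.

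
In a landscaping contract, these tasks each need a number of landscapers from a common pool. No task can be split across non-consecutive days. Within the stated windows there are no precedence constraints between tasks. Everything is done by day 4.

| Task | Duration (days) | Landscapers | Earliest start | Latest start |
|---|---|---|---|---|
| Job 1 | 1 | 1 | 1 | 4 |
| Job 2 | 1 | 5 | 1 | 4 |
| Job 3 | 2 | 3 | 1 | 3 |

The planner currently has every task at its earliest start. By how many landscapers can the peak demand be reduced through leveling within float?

4

Early-start peak: d1:9  d2:3  d3:0  d4:0 ⇒ 9.
Leveled (Job 1@1, Job 2@2, Job 3@3): d1:1  d2:5  d3:3  d4:3 ⇒ 5.
Reduction 9 − 5 = 4.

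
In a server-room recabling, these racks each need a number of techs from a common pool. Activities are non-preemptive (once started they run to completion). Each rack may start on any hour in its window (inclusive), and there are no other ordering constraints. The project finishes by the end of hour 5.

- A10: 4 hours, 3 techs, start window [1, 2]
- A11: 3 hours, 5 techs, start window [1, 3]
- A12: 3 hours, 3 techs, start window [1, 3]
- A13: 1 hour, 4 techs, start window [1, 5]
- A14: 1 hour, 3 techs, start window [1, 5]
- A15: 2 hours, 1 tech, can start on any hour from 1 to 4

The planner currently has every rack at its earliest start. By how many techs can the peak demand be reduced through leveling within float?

Early-start peak: h1:19  h2:12  h3:11  h4:3  h5:0 ⇒ 19.
Leveled (A10@1, A11@1, A12@1, A13@4, A14@4, A15@4): h1:11  h2:11  h3:11  h4:11  h5:1 ⇒ 11.
Reduction 19 − 11 = 8.

8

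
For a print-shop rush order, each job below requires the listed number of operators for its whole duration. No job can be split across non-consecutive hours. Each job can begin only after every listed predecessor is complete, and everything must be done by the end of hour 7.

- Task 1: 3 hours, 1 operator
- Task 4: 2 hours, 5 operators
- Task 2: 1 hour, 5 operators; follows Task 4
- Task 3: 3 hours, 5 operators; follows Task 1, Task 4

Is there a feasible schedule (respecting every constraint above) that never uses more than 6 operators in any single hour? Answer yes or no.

yes

Schedule Task 1@1, Task 4@1, Task 2@3, Task 3@4: h1:6  h2:6  h3:6  h4:5  h5:5  h6:5  h7:0 — peak 6 ≤ 6.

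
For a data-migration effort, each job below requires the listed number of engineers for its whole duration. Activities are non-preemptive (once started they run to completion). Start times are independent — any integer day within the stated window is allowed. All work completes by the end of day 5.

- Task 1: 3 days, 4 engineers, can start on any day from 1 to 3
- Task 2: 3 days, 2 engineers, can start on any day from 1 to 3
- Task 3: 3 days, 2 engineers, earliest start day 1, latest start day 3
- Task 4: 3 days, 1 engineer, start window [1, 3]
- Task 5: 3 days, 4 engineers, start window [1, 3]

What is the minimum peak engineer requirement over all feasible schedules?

Schedule Task 1@1, Task 2@1, Task 3@1, Task 4@1, Task 5@1: d1:13  d2:13  d3:13  d4:0  d5:0 — peak 13.

13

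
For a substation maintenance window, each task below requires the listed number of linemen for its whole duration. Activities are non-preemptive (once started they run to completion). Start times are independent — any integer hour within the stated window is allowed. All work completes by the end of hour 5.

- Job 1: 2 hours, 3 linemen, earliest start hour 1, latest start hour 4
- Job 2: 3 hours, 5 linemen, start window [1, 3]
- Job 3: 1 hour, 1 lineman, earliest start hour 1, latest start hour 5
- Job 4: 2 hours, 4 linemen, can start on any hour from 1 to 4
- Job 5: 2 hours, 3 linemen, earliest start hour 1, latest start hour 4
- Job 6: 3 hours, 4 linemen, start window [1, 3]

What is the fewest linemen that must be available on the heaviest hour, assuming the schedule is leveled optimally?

Early-start (Job 1@1, Job 2@1, Job 3@1, Job 4@1, Job 5@1, Job 6@1) gives peak 20: h1:20  h2:19  h3:9  h4:0  h5:0.
Shift Job 2→3, Job 3→3, Job 6→3.
Schedule Job 1@1, Job 2@3, Job 3@3, Job 4@1, Job 5@1, Job 6@3: h1:10  h2:10  h3:10  h4:9  h5:9 — peak 10.
Total lineman-hours = 48 over 5 hours ⇒ peak ≥ ⌈48/5⌉ = 10, so 10 is optimal.

10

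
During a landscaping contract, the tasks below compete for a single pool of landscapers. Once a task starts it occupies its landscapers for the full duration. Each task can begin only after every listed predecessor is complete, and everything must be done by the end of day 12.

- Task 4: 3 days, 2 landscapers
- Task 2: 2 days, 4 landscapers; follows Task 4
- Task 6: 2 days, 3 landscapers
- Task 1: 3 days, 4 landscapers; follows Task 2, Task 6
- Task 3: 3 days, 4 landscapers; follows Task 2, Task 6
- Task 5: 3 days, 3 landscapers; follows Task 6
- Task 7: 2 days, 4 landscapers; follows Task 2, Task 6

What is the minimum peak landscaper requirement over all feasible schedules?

Early-start (Task 4@1, Task 2@4, Task 6@1, Task 1@6, Task 3@6, Task 5@3, Task 7@6) gives peak 12: d1:5  d2:5  d3:5  d4:7  d5:7  d6:12  d7:12  d8:8  d9:0  d10:0  d11:0  d12:0.
Shift Task 7→9.
Schedule Task 4@1, Task 2@4, Task 6@1, Task 1@6, Task 3@6, Task 5@3, Task 7@9: d1:5  d2:5  d3:5  d4:7  d5:7  d6:8  d7:8  d8:8  d9:4  d10:4  d11:0  d12:0 — peak 8.

8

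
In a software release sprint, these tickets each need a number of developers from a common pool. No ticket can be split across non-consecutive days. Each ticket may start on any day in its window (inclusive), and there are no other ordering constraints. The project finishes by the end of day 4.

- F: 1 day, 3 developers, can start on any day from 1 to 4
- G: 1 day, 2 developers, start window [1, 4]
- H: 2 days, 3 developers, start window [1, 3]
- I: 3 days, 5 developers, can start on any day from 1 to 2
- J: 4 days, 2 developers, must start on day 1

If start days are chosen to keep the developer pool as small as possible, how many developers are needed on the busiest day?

10

Early-start (F@1, G@1, H@1, I@1, J@1) gives peak 15: d1:15  d2:10  d3:7  d4:2.
Shift I→2.
Schedule F@1, G@1, H@1, I@2, J@1: d1:10  d2:10  d3:7  d4:7 — peak 10.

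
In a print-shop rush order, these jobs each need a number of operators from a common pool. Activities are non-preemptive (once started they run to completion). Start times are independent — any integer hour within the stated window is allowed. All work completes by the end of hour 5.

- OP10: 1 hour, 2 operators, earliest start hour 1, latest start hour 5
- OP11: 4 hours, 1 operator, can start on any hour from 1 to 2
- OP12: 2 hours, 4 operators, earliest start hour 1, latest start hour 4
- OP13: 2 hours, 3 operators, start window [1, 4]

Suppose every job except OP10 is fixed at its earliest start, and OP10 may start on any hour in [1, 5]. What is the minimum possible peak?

OP10@1: h1:10  h2:8  h3:1  h4:1  h5:0 → peak 10
OP10@2: h1:8  h2:10  h3:1  h4:1  h5:0 → peak 10
OP10@3: h1:8  h2:8  h3:3  h4:1  h5:0 → peak 8
OP10@4: h1:8  h2:8  h3:1  h4:3  h5:0 → peak 8
OP10@5: h1:8  h2:8  h3:1  h4:1  h5:2 → peak 8
Best is OP10@3, peak 8.

8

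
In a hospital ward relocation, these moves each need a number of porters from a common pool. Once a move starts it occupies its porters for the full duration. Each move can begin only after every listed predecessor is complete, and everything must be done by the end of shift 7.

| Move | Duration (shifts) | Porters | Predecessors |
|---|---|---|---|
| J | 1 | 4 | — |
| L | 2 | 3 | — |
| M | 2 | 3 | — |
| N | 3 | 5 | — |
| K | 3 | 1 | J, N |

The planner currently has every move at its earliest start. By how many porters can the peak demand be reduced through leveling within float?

8

Early-start peak: s1:15  s2:11  s3:5  s4:1  s5:1  s6:1  s7:0 ⇒ 15.
Leveled (J@1, L@5, M@5, N@2, K@5): s1:4  s2:5  s3:5  s4:5  s5:7  s6:7  s7:1 ⇒ 7.
Reduction 15 − 7 = 8.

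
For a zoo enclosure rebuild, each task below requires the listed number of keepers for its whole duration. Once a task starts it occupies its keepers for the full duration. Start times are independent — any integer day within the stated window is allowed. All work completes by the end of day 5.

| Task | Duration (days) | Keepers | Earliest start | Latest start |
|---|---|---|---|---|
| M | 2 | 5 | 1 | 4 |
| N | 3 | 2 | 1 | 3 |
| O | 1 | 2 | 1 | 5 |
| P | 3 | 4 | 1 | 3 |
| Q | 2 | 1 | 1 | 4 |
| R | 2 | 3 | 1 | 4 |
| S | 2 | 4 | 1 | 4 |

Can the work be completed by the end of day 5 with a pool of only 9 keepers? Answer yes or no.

no

Total keeper-days = 46; over 5 days the average is 46/5 > 9, so some day must exceed 9.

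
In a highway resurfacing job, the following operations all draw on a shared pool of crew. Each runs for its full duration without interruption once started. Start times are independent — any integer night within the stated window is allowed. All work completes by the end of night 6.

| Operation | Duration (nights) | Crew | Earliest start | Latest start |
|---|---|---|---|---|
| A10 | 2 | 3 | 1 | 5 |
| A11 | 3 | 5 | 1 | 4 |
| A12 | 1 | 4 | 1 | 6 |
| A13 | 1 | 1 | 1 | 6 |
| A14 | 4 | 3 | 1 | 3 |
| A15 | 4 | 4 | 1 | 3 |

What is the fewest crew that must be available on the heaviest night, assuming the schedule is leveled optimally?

Early-start (A10@1, A11@1, A12@1, A13@1, A14@1, A15@1) gives peak 20: n1:20  n2:15  n3:12  n4:7  n5:0  n6:0.
Shift A13→2, A14→2, A15→3.
Schedule A10@1, A11@1, A12@1, A13@2, A14@2, A15@3: n1:12  n2:12  n3:12  n4:7  n5:7  n6:4 — peak 12.

12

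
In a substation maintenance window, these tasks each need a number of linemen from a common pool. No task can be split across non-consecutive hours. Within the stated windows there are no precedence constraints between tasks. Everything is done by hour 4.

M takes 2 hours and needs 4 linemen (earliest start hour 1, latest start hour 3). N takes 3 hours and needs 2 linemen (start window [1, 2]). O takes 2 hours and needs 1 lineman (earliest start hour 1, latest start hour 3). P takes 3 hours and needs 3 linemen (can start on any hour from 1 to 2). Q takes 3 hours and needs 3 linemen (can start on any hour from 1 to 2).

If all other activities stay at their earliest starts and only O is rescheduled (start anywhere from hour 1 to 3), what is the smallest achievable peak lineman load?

O@1: h1:13  h2:13  h3:8  h4:0 → peak 13
O@2: h1:12  h2:13  h3:9  h4:0 → peak 13
O@3: h1:12  h2:12  h3:9  h4:1 → peak 12
Best is O@3, peak 12.

12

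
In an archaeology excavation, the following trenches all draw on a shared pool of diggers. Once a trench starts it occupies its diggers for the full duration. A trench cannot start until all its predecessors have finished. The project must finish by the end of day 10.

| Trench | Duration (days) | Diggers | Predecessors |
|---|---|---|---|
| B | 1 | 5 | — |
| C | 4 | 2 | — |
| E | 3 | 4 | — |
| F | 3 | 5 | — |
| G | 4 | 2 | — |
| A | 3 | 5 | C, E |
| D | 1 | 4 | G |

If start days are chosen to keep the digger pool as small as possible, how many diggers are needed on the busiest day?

Early-start (B@1, C@1, E@1, F@1, G@1, A@5, D@5) gives peak 18: d1:18  d2:13  d3:13  d4:4  d5:9  d6:5  d7:5  d8:0  d9:0  d10:0.
Shift E→2, F→5, A→8.
Schedule B@1, C@1, E@2, F@5, G@1, A@8, D@5: d1:9  d2:8  d3:8  d4:8  d5:9  d6:5  d7:5  d8:5  d9:5  d10:5 — peak 9.

9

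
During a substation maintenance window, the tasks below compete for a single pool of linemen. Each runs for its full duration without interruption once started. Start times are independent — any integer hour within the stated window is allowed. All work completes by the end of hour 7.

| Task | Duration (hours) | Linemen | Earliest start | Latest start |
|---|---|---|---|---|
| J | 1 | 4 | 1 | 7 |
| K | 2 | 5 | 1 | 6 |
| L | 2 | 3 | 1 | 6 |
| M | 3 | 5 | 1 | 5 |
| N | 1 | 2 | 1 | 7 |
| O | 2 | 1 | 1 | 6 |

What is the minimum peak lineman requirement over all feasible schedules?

Early-start (J@1, K@1, L@1, M@1, N@1, O@1) gives peak 20: h1:20  h2:14  h3:5  h4:0  h5:0  h6:0  h7:0.
Shift K→3, M→5, N→2, O→2.
Schedule J@1, K@3, L@1, M@5, N@2, O@2: h1:7  h2:6  h3:6  h4:5  h5:5  h6:5  h7:5 — peak 7.

7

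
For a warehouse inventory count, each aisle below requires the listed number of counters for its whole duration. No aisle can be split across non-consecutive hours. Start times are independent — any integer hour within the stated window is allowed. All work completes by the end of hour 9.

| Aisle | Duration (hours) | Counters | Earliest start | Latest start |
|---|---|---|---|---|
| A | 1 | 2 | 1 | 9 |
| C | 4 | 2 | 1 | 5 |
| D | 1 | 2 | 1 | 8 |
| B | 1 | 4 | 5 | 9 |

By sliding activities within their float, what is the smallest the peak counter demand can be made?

Early-start (A@1, C@1, D@1, B@5) gives peak 6: h1:6  h2:2  h3:2  h4:2  h5:4  h6:0  h7:0  h8:0  h9:0.
Shift D→2.
Schedule A@1, C@1, D@2, B@5: h1:4  h2:4  h3:2  h4:2  h5:4  h6:0  h7:0  h8:0  h9:0 — peak 4.

4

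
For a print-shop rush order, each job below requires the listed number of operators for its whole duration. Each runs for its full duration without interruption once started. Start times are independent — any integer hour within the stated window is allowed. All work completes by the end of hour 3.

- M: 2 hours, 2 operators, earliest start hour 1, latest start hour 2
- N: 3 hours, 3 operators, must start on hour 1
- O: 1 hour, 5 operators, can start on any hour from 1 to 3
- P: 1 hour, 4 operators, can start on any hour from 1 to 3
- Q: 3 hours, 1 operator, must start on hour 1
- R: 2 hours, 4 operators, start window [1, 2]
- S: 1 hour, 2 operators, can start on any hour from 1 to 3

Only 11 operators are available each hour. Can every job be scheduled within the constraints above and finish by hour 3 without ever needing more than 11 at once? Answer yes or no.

no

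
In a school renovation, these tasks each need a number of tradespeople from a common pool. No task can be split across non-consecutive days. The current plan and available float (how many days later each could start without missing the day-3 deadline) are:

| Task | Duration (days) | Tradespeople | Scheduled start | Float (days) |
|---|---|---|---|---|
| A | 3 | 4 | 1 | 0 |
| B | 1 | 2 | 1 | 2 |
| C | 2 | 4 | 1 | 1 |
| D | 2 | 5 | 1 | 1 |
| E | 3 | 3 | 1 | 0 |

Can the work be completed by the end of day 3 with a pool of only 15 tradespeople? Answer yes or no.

no

The minimum achievable peak is 16; 15 < 16, so no feasible schedule stays within the cap.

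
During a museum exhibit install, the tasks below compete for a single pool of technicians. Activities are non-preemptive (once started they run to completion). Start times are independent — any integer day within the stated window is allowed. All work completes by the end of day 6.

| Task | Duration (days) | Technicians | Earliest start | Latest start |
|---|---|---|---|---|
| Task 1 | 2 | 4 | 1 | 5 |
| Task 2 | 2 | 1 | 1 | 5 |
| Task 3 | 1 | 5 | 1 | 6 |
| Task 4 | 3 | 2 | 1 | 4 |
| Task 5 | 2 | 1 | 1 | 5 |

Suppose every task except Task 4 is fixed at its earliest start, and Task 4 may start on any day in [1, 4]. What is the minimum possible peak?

Task 4@1: d1:13  d2:8  d3:2  d4:0  d5:0  d6:0 → peak 13
Task 4@2: d1:11  d2:8  d3:2  d4:2  d5:0  d6:0 → peak 11
Task 4@3: d1:11  d2:6  d3:2  d4:2  d5:2  d6:0 → peak 11
Task 4@4: d1:11  d2:6  d3:0  d4:2  d5:2  d6:2 → peak 11
Best is Task 4@2, peak 11.

11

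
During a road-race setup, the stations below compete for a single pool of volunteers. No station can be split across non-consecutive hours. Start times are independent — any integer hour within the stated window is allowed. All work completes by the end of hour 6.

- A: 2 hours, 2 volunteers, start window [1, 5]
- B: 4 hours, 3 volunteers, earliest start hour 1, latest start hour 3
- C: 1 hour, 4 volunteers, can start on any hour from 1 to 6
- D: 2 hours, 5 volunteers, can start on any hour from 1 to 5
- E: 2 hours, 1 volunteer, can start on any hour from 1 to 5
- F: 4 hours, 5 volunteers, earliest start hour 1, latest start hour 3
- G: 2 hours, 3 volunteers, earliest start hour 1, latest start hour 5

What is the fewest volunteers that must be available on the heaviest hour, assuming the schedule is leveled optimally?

11

Early-start (A@1, B@1, C@1, D@1, E@1, F@1, G@1) gives peak 23: h1:23  h2:19  h3:8  h4:8  h5:0  h6:0.
Shift D→5, F→2, G→3.
Schedule A@1, B@1, C@1, D@5, E@1, F@2, G@3: h1:10  h2:11  h3:11  h4:11  h5:10  h6:5 — peak 11.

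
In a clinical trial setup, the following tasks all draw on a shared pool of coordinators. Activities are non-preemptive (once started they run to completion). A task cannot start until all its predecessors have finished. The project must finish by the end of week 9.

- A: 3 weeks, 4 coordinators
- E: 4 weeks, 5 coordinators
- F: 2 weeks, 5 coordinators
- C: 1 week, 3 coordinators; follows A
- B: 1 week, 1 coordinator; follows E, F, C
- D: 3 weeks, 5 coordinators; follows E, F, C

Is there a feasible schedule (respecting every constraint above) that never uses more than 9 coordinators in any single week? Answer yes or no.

Schedule A@1, E@1, F@5, C@4, B@7, D@7: w1:9  w2:9  w3:9  w4:8  w5:5  w6:5  w7:6  w8:5  w9:5 — peak 9 ≤ 9.

yes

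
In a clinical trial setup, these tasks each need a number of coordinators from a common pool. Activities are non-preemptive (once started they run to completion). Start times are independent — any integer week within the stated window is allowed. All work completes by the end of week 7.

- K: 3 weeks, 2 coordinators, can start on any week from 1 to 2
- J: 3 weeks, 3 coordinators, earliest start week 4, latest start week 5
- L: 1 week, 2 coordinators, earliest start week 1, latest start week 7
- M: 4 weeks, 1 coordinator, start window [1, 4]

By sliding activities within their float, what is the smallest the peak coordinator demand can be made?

3

Early-start (K@1, J@4, L@1, M@1) gives peak 5: w1:5  w2:3  w3:3  w4:4  w5:3  w6:3  w7:0.
Shift J→5, L→4.
Schedule K@1, J@5, L@4, M@1: w1:3  w2:3  w3:3  w4:3  w5:3  w6:3  w7:3 — peak 3.
Total coordinator-weeks = 21 over 7 weeks ⇒ peak ≥ ⌈21/7⌉ = 3, so 3 is optimal.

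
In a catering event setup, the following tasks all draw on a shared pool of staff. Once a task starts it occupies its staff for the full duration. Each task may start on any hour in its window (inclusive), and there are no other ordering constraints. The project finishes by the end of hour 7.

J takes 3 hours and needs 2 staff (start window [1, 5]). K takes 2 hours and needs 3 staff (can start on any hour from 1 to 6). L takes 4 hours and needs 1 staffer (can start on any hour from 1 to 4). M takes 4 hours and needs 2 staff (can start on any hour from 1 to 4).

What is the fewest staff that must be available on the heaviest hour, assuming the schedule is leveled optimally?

4

Early-start (J@1, K@1, L@1, M@1) gives peak 8: h1:8  h2:8  h3:5  h4:3  h5:0  h6:0  h7:0.
Shift K→5, L→4.
Schedule J@1, K@5, L@4, M@1: h1:4  h2:4  h3:4  h4:3  h5:4  h6:4  h7:1 — peak 4.
Total staffer-hours = 24 over 7 hours ⇒ peak ≥ ⌈24/7⌉ = 4, so 4 is optimal.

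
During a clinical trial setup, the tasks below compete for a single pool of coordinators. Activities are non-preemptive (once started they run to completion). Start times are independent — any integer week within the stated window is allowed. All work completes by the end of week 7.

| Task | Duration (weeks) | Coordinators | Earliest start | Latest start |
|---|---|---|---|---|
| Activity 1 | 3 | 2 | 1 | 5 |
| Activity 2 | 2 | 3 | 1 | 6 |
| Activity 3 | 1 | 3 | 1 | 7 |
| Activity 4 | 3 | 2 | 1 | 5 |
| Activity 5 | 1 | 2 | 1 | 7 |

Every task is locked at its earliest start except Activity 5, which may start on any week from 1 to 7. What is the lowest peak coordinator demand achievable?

Activity 5@1: w1:12  w2:7  w3:4  w4:0  w5:0  w6:0  w7:0 → peak 12
Activity 5@2: w1:10  w2:9  w3:4  w4:0  w5:0  w6:0  w7:0 → peak 10
Activity 5@3: w1:10  w2:7  w3:6  w4:0  w5:0  w6:0  w7:0 → peak 10
Activity 5@4: w1:10  w2:7  w3:4  w4:2  w5:0  w6:0  w7:0 → peak 10
Activity 5@5: w1:10  w2:7  w3:4  w4:0  w5:2  w6:0  w7:0 → peak 10
Activity 5@6: w1:10  w2:7  w3:4  w4:0  w5:0  w6:2  w7:0 → peak 10
Activity 5@7: w1:10  w2:7  w3:4  w4:0  w5:0  w6:0  w7:2 → peak 10
Best is Activity 5@2, peak 10.

10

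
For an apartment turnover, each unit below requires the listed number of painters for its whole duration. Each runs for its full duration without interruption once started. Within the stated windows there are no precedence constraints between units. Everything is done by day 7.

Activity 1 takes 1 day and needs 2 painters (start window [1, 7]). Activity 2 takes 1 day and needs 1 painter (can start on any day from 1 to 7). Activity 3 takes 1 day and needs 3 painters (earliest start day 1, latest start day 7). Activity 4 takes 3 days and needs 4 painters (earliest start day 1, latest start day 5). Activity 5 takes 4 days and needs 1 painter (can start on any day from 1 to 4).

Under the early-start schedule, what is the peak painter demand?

Early-start schedule: Activity 1@1, Activity 2@1, Activity 3@1, Activity 4@1, Activity 5@1.
Load per day: day 1: 11, day 2: 5, day 3: 5, day 4: 1, day 5: 0, day 6: 0, day 7: 0.
Peak is 11.

11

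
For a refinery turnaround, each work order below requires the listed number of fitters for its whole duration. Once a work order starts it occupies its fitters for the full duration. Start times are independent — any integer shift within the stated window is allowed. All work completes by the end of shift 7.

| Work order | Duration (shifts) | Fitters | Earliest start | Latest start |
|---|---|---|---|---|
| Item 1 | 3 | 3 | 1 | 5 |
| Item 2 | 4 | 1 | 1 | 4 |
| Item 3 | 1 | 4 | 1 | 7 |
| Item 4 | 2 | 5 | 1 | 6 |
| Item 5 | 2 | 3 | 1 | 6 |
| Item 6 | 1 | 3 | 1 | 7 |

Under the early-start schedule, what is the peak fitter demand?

Early-start schedule: Item 1@1, Item 2@1, Item 3@1, Item 4@1, Item 5@1, Item 6@1.
Load per shift: shift 1: 19, shift 2: 12, shift 3: 4, shift 4: 1, shift 5: 0, shift 6: 0, shift 7: 0.
Peak is 19.

19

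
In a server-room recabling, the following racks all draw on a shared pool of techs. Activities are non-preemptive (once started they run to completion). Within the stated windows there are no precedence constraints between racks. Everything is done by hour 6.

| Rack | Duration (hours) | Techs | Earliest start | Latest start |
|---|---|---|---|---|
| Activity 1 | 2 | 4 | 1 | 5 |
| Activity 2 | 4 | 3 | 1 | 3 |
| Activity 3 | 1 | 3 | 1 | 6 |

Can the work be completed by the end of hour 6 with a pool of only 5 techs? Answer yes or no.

The minimum achievable peak is 6; 5 < 6, so no feasible schedule stays within the cap.

no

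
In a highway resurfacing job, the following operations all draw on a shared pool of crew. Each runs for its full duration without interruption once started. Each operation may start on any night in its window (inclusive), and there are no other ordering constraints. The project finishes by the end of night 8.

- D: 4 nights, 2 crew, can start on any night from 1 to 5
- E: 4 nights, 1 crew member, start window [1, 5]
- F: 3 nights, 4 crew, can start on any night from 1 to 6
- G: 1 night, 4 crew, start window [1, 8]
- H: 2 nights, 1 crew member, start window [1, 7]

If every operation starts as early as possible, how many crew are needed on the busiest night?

12

Early-start schedule: D@1, E@1, F@1, G@1, H@1.
Load per night: night 1: 12, night 2: 8, night 3: 7, night 4: 3, night 5: 0, night 6: 0, night 7: 0, night 8: 0.
Peak is 12.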